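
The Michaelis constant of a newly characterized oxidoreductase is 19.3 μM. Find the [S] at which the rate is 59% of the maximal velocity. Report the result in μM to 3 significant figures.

v/Vmax = [S]/(Km+[S]) = 0.59, so [S] = Km·0.59/(1 − 0.59) = 19.3 × 1.439.
[S] = 27.8 μM.

27.8 μM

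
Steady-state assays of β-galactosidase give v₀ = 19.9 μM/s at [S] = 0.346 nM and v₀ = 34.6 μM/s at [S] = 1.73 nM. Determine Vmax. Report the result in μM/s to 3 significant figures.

42.4 μM/s

From v = Vmax[S]/(Km+[S]), each point gives Vmax = v(Km+[S])/[S].
Equating: 19.9(Km+0.346)/0.346 = 34.6(Km+1.73)/1.73.
57.51·Km + 19.9 = 20.00·Km + 34.6, so (57.51 − 20.00)·Km = 34.6 − 19.9.
Km = 14.70/37.51 = 0.392 nM; then Vmax = 19.9(0.392+0.346)/0.346 = 42.4 μM/s.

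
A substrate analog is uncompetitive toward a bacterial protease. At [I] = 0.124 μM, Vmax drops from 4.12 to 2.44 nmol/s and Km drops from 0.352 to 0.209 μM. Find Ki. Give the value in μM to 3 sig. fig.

Uncompetitive: Vmax,app = Vmax/α (and Km,app = Km/α) with α = 1 + [I]/Ki.
α = Vmax/Vmax,app = 4.12/2.44 = 1.689.
Since α = 1 + [I]/Ki, [I]/Ki = 1.689 − 1 = 0.6885 and Ki = 0.124/0.6885 = 0.180 μM.

0.180 μM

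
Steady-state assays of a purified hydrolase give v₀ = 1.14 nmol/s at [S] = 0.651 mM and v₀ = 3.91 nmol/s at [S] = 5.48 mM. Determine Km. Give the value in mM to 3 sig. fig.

From v = Vmax[S]/(Km+[S]), each point gives Vmax = v(Km+[S])/[S].
Equating: 1.14(Km+0.651)/0.651 = 3.91(Km+5.48)/5.48.
1.751·Km + 1.14 = 0.7135·Km + 3.91, so (1.751 − 0.7135)·Km = 3.91 − 1.14.
Km = 2.770/1.038 = 2.67 mM; then Vmax = 1.14(2.67+0.651)/0.651 = 5.81 nmol/s.

2.67 mM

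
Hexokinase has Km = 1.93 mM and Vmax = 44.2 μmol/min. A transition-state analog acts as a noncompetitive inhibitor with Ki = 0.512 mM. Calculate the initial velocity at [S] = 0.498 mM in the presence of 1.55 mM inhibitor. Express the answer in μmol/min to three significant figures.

2.25 μmol/min

With α = 1 + [I]/Ki = 1 + 1.55/0.512 = 4.027, the noncompetitive rate law is v = (Vmax/α)·[S] / (Km + [S]).
v = (44.2/4.027)×0.498 / (1.93 + 0.498) = 5.466/2.428 = 2.25 μmol/min.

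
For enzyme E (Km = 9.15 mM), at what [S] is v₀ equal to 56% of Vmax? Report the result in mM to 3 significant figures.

11.6 mM

v/Vmax = [S]/(Km+[S]) = 0.56, so [S] = Km·0.56/(1 − 0.56) = 9.15 × 1.273.
[S] = 11.6 mM.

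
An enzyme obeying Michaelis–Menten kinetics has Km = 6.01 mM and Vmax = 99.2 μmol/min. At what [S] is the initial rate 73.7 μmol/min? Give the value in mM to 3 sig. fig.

Rearranging v = Vmax[S]/(Km+[S]) gives [S] = Km·v/(Vmax − v).
[S] = 6.01 × 73.7 / (99.2 − 73.7) = 442.9/25.50 = 17.4 mM.

17.4 mM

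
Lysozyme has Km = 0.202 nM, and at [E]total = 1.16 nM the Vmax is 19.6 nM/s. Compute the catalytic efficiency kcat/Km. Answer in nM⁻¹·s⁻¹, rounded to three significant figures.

kcat = Vmax/[E]total = 19.6/1.16 = 16.9 s⁻¹.
kcat/Km = 16.9/0.202 = 83.6 nM⁻¹·s⁻¹.

83.6 nM⁻¹·s⁻¹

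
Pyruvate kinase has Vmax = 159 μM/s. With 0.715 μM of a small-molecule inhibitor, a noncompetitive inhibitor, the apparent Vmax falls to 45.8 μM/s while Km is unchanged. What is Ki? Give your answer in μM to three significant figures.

0.289 μM

Noncompetitive: Vmax,app = Vmax/α with α = 1 + [I]/Ki.
α = Vmax/Vmax,app = 159/45.8 = 3.472.
Since α = 1 + [I]/Ki, [I]/Ki = 3.472 − 1 = 2.472 and Ki = 0.715/2.472 = 0.289 μM.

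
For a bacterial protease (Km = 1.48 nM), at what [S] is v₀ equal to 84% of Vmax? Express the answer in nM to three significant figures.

7.77 nM

v/Vmax = [S]/(Km+[S]) = 0.84, so [S] = Km·0.84/(1 − 0.84) = 1.48 × 5.250.
[S] = 7.77 nM.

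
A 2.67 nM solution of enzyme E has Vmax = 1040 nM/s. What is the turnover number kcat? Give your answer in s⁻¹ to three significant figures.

kcat = Vmax/[E]total = 1040 nM/s / 2.67 nM = 390 s⁻¹.

390 s⁻¹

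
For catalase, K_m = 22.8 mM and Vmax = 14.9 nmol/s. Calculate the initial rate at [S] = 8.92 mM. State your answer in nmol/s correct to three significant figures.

v = Vmax·[S]/(Km + [S]) = 14.9 × 8.92 / (22.8 + 8.92)
  = 132.9 / 31.72 = 4.19 nmol/s.

4.19 nmol/s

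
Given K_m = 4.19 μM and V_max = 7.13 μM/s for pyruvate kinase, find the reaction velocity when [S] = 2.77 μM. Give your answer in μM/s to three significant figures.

v = Vmax·[S]/(Km + [S]) = 7.13 × 2.77 / (4.19 + 2.77)
  = 19.75 / 6.960 = 2.84 μM/s.

2.84 μM/s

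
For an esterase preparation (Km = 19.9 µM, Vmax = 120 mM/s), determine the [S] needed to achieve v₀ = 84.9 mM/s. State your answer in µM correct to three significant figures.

The required fractional saturation is v/Vmax = 84.9/120 = 0.7075.
Then [S]/(Km+[S]) = 0.7075 ⇒ [S] = 19.9 × 0.7075/(1 − 0.7075) = 48.1 µM.

48.1 µM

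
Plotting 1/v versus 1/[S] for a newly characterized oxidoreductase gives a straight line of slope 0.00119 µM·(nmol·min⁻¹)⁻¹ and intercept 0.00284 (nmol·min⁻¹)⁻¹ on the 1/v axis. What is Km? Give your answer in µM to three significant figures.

0.419 µM

y-intercept = 1/Vmax ⇒ Vmax = 352 nmol·min⁻¹; slope = Km/Vmax ⇒ Km = slope × Vmax.
Km = 0.00119 × 352 = 0.419 µM.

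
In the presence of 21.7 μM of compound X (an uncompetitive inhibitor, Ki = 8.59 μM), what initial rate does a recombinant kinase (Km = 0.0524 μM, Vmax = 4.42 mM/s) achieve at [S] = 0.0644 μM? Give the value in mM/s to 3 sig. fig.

1.02 mM/s

α = 1 + [I]/Ki = 1 + 21.7/8.59 = 3.526.
For an uncompetitive inhibitor, both parameters are divided by α, giving Vmax/α and Km/α: Km,app = 0.0149 μM, Vmax,app = 1.25 mM/s.
v = Vmax,app·[S]/(Km,app + [S]) = 1.25 × 0.0644/(0.0149 + 0.0644) = 1.02 mM/s.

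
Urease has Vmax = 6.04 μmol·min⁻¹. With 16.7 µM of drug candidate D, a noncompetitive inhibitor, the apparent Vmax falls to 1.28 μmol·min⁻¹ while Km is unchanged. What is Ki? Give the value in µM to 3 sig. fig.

Noncompetitive: Vmax,app = Vmax/α with α = 1 + [I]/Ki.
α = Vmax/Vmax,app = 6.04/1.28 = 4.719.
Ki = [I]/(α − 1) = 16.7/3.719 = 4.49 µM.

4.49 µM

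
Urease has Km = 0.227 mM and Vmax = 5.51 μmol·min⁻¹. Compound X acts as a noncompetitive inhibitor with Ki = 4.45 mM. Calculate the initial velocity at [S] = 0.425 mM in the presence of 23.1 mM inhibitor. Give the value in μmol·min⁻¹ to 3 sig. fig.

With α = 1 + [I]/Ki = 1 + 23.1/4.45 = 6.191, the noncompetitive rate law is v = (Vmax/α)·[S] / (Km + [S]).
v = (5.51/6.191)×0.425 / (0.227 + 0.425) = 0.3782/0.6520 = 0.580 μmol·min⁻¹.

0.580 μmol·min⁻¹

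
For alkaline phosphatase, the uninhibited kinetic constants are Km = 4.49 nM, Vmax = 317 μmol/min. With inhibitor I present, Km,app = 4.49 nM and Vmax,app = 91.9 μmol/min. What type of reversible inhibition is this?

noncompetitive

Vmax decreases (317 → 91.9 μmol/min) while Km is unchanged — pure noncompetitive inhibition.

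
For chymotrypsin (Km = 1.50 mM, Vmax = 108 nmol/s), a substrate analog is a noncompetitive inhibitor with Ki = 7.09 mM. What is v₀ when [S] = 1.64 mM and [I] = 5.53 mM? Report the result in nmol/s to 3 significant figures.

31.7 nmol/s

With α = 1 + [I]/Ki = 1 + 5.53/7.09 = 1.780, the noncompetitive rate law is v = (Vmax/α)·[S] / (Km + [S]).
v = (108/1.780)×1.64 / (1.50 + 1.64) = 99.51/3.140 = 31.7 nmol/s.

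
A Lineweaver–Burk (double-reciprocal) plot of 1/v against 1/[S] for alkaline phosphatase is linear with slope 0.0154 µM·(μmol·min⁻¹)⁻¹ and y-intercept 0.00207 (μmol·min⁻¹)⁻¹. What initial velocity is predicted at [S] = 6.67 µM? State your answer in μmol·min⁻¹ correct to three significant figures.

228 μmol·min⁻¹

The y-intercept is 1/Vmax, so Vmax = 1/0.00207 = 483 μmol·min⁻¹.
The slope is Km/Vmax, so Km = 0.0154 × 483 = 7.44 µM.
Then v = 483 × 6.67/(7.44 + 6.67) = 228 μmol·min⁻¹.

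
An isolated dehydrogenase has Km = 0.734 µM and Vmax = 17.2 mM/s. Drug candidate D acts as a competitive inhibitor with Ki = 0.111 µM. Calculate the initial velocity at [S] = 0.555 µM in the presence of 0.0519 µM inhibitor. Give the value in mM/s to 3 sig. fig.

α = 1 + [I]/Ki = 1 + 0.0519/0.111 = 1.468.
For a competitive inhibitor, Vmax is unchanged and the apparent Km becomes α·Km: Km,app = 1.08 µM, Vmax,app = 17.2 mM/s.
v = Vmax,app·[S]/(Km,app + [S]) = 17.2 × 0.555/(1.08 + 0.555) = 5.85 mM/s.

5.85 mM/s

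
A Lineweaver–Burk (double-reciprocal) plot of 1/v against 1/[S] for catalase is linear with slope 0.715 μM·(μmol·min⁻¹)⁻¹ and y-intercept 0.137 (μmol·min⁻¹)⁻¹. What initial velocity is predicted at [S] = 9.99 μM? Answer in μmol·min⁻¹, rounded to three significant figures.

4.79 μmol·min⁻¹

The y-intercept is 1/Vmax, so Vmax = 1/0.137 = 7.30 μmol·min⁻¹.
The slope is Km/Vmax, so Km = 0.715 × 7.30 = 5.22 μM.
Then v = 7.30 × 9.99/(5.22 + 9.99) = 4.79 μmol·min⁻¹.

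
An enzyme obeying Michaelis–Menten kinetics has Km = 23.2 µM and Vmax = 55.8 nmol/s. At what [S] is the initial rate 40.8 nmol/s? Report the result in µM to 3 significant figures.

The required fractional saturation is v/Vmax = 40.8/55.8 = 0.7312.
Then [S]/(Km+[S]) = 0.7312 ⇒ [S] = 23.2 × 0.7312/(1 − 0.7312) = 63.1 µM.

63.1 µM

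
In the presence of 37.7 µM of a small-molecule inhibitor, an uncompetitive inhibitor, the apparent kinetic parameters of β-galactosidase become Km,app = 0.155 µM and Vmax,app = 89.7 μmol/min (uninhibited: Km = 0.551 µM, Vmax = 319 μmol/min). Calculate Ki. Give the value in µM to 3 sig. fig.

Uncompetitive: Vmax,app = Vmax/α (and Km,app = Km/α) with α = 1 + [I]/Ki.
α = Vmax/Vmax,app = 319/89.7 = 3.556.
Ki = [I]/(α − 1) = 37.7/2.556 = 14.7 µM.

14.7 µM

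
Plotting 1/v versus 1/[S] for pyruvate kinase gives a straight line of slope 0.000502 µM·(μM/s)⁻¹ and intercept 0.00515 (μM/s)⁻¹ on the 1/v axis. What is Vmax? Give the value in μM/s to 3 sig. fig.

194 μM/s

The y-intercept of a Lineweaver–Burk plot equals 1/Vmax, so Vmax = 1/0.00515 = 194 μM/s.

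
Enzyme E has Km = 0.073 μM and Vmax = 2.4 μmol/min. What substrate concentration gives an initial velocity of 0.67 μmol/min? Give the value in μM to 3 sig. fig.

0.0283 μM

The required fractional saturation is v/Vmax = 0.67/2.4 = 0.2792.
Then [S]/(Km+[S]) = 0.2792 ⇒ [S] = 0.073 × 0.2792/(1 − 0.2792) = 0.0283 μM.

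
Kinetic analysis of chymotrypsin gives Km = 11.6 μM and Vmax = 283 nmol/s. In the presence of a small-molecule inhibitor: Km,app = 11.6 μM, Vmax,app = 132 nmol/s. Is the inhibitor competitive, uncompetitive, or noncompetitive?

Vmax decreases (283 → 132 nmol/s) while Km is unchanged — pure noncompetitive inhibition.

noncompetitive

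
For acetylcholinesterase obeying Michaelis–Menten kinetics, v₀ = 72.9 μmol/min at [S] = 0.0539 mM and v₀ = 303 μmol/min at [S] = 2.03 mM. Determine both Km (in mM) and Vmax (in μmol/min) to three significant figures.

From v = Vmax[S]/(Km+[S]), each point gives Vmax = v(Km+[S])/[S].
Equating: 72.9(Km+0.0539)/0.0539 = 303(Km+2.03)/2.03.
1353·Km + 72.9 = 149.3·Km + 303, so (1353 − 149.3)·Km = 303 − 72.9.
Km = 230.1/1203 = 0.191 mM; then Vmax = 72.9(0.191+0.0539)/0.0539 = 332 μmol/min.

Km = 0.191 mM; Vmax = 332 μmol/min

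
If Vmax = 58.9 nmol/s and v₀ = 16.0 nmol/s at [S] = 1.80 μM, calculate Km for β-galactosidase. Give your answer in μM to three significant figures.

4.83 μM

v/Vmax = 16.0/58.9 = 0.2716 = [S]/(Km+[S]).
So Km + [S] = [S]/0.2716 = 6.626 μM, giving Km = 6.626 − 1.80 = 4.83 μM.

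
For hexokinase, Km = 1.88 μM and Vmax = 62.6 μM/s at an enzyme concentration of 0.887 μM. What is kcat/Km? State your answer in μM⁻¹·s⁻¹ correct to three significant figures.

37.5 μM⁻¹·s⁻¹

kcat = Vmax/[E]total = 62.6/0.887 = 70.6 s⁻¹.
kcat/Km = 70.6/1.88 = 37.5 μM⁻¹·s⁻¹.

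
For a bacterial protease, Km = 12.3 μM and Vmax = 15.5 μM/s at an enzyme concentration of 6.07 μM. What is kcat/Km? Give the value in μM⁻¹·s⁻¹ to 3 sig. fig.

kcat = Vmax/[E]total = 15.5/6.07 = 2.55 s⁻¹.
kcat/Km = 2.55/12.3 = 0.208 μM⁻¹·s⁻¹.

0.208 μM⁻¹·s⁻¹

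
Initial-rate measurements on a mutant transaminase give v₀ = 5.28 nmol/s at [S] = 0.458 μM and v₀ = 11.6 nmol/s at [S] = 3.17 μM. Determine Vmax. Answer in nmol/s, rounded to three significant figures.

In reciprocal form, 1/v = (Km/Vmax)·(1/[S]) + 1/Vmax. The two points give (1/[S], 1/v) = (2.183, 0.1894) and (0.3155, 0.08621).
Slope = (0.1894 − 0.08621)/(2.183 − 0.3155) = 0.05524; intercept = 0.1894 − 0.05524×2.183 = 0.06878.
Vmax = 1/intercept = 14.5 nmol/s; Km = slope × Vmax = 0.05524 × 14.5 = 0.803 μM.

14.5 nmol/s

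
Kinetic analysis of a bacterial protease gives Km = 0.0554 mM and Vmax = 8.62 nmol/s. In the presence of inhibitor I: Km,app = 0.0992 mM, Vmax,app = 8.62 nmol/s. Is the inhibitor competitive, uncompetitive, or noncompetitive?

competitive

Km increases (0.0554 → 0.0992 mM) while Vmax is unchanged — the hallmark of competitive inhibition.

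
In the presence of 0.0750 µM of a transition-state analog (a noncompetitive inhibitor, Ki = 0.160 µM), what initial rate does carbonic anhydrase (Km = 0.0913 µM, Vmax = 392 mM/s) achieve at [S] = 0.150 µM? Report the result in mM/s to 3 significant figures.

α = 1 + [I]/Ki = 1 + 0.0750/0.160 = 1.469.
For a noncompetitive inhibitor, Vmax is reduced to Vmax/α while Km is unchanged: Km,app = 0.0913 µM, Vmax,app = 267 mM/s.
v = Vmax,app·[S]/(Km,app + [S]) = 267 × 0.150/(0.0913 + 0.150) = 166 mM/s.

166 mM/s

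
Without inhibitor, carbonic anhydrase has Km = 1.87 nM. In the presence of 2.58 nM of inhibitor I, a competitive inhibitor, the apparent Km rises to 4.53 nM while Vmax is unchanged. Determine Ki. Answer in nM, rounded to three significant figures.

1.81 nM

Competitive: Km,app = α·Km with α = 1 + [I]/Ki.
α = Km,app/Km = 4.53/1.87 = 2.422.
Since α = 1 + [I]/Ki, [I]/Ki = 2.422 − 1 = 1.422 and Ki = 2.58/1.422 = 1.81 nM.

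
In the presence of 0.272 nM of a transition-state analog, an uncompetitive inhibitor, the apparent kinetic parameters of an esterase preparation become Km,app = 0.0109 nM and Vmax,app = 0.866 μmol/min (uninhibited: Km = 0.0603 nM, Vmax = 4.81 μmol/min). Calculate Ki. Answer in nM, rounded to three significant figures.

Uncompetitive: Vmax,app = Vmax/α (and Km,app = Km/α) with α = 1 + [I]/Ki.
α = Vmax/Vmax,app = 4.81/0.866 = 5.554.
Ki = [I]/(α − 1) = 0.272/4.554 = 0.0597 nM.

0.0597 nM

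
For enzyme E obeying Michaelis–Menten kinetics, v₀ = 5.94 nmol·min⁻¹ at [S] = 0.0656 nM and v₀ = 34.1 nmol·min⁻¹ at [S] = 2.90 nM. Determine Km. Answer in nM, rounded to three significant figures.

In reciprocal form, 1/v = (Km/Vmax)·(1/[S]) + 1/Vmax. The two points give (1/[S], 1/v) = (15.24, 0.1684) and (0.3448, 0.02933).
Slope = (0.1684 − 0.02933)/(15.24 − 0.3448) = 0.009331; intercept = 0.1684 − 0.009331×15.24 = 0.02611.
Vmax = 1/intercept = 38.3 nmol·min⁻¹; Km = slope × Vmax = 0.009331 × 38.3 = 0.357 nM.

0.357 nM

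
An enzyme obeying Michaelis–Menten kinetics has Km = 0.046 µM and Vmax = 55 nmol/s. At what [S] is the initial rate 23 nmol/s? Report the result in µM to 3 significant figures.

0.0331 µM

Rearranging v = Vmax[S]/(Km+[S]) gives [S] = Km·v/(Vmax − v).
[S] = 0.046 × 23 / (55 − 23) = 1.058/32.00 = 0.0331 µM.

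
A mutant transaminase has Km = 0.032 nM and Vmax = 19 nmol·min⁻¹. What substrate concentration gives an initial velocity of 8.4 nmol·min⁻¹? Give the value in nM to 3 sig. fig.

0.0254 nM

Rearranging v = Vmax[S]/(Km+[S]) gives [S] = Km·v/(Vmax − v).
[S] = 0.032 × 8.4 / (19 − 8.4) = 0.2688/10.60 = 0.0254 nM.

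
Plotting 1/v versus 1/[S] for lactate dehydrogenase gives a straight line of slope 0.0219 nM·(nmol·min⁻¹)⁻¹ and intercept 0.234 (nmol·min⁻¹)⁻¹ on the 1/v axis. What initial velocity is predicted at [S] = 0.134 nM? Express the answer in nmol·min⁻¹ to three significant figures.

2.52 nmol·min⁻¹

The y-intercept is 1/Vmax, so Vmax = 1/0.234 = 4.27 nmol·min⁻¹.
The slope is Km/Vmax, so Km = 0.0219 × 4.27 = 0.0936 nM.
Then v = 4.27 × 0.134/(0.0936 + 0.134) = 2.52 nmol·min⁻¹.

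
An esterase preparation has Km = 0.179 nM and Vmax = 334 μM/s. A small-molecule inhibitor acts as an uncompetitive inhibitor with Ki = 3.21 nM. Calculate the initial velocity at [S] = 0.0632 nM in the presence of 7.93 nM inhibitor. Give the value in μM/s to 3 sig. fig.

With α = 1 + [I]/Ki = 1 + 7.93/3.21 = 3.470, the uncompetitive rate law is v = (Vmax/α)·[S] / (Km/α + [S]).
v = (334/3.470)×0.0632 / (0.179/3.470 + 0.0632) = 6.083/0.1148 = 53.0 μM/s.

53.0 μM/s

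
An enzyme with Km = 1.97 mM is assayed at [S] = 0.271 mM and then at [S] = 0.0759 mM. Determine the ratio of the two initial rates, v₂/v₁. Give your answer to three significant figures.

0.307

Since Vmax cancels, v₂/v₁ = [S]₂(Km+[S]₁) / [S]₁(Km+[S]₂).
= 0.0759×(1.97+0.271) / (0.271×(1.97+0.0759)) = 0.1701/0.5544 = 0.307.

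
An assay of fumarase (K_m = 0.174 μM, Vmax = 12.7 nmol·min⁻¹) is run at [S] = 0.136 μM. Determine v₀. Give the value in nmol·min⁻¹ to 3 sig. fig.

5.57 nmol·min⁻¹

v = Vmax·[S]/(Km + [S]) = 12.7 × 0.136 / (0.174 + 0.136)
  = 1.727 / 0.3100 = 5.57 nmol·min⁻¹.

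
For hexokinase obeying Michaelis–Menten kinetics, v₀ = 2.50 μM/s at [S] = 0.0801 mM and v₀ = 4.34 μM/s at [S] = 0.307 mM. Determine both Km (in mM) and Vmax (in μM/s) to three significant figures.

Km = 0.108 mM; Vmax = 5.86 μM/s

From v = Vmax[S]/(Km+[S]), each point gives Vmax = v(Km+[S])/[S].
Equating: 2.50(Km+0.0801)/0.0801 = 4.34(Km+0.307)/0.307.
31.21·Km + 2.50 = 14.14·Km + 4.34, so (31.21 − 14.14)·Km = 4.34 − 2.50.
Km = 1.840/17.07 = 0.108 mM; then Vmax = 2.50(0.108+0.0801)/0.0801 = 5.86 μM/s.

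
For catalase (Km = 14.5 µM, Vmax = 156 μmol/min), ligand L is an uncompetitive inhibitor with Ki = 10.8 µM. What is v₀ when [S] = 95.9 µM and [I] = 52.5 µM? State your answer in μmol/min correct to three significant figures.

25.9 μmol/min

α = 1 + [I]/Ki = 1 + 52.5/10.8 = 5.861.
For an uncompetitive inhibitor, both parameters are divided by α, giving Vmax/α and Km/α: Km,app = 2.47 µM, Vmax,app = 26.6 μmol/min.
v = Vmax,app·[S]/(Km,app + [S]) = 26.6 × 95.9/(2.47 + 95.9) = 25.9 μmol/min.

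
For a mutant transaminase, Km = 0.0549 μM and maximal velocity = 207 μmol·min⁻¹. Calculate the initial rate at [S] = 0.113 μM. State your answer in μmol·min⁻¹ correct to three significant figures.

139 μmol·min⁻¹

[S]/(Km+[S]) = 0.113/0.1679 = 0.6730, the fractional saturation.
v = 0.6730 × Vmax = 0.6730 × 207 = 139 μmol·min⁻¹.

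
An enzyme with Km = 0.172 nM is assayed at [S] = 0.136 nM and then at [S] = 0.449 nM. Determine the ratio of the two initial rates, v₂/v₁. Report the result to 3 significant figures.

Since Vmax cancels, v₂/v₁ = [S]₂(Km+[S]₁) / [S]₁(Km+[S]₂).
= 0.449×(0.172+0.136) / (0.136×(0.172+0.449)) = 0.1383/0.08446 = 1.64.

1.64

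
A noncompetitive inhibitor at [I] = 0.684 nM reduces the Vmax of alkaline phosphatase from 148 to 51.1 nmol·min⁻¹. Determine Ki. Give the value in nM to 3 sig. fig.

0.361 nM

Noncompetitive: Vmax,app = Vmax/α with α = 1 + [I]/Ki.
α = Vmax/Vmax,app = 148/51.1 = 2.896.
Since α = 1 + [I]/Ki, [I]/Ki = 2.896 − 1 = 1.896 and Ki = 0.684/1.896 = 0.361 nM.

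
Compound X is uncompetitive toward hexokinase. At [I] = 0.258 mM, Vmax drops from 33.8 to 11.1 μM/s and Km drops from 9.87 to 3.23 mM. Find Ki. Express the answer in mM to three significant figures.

0.126 mM

Uncompetitive: Vmax,app = Vmax/α (and Km,app = Km/α) with α = 1 + [I]/Ki.
α = Vmax/Vmax,app = 33.8/11.1 = 3.045.
Since α = 1 + [I]/Ki, [I]/Ki = 3.045 − 1 = 2.045 and Ki = 0.258/2.045 = 0.126 mM.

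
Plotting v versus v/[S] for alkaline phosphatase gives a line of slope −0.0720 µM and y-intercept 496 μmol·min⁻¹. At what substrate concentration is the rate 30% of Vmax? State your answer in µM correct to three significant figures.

0.0309 µM

The Eadie–Hofstee slope gives Km = 0.0720 µM (slope = −Km).
v/Vmax = [S]/(Km+[S]) = 0.3 ⇒ [S] = Km·0.3/(1−0.3) = 0.0720 × 0.4286 = 0.0309 µM.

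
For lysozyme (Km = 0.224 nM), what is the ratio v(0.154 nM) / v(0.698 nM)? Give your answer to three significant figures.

0.538

The fractional saturations are [S]/(Km+[S]) = 0.698/0.9220 = 0.7570 and 0.154/0.3780 = 0.4074.
v₂/v₁ is just their ratio: 0.4074/0.7570 = 0.538.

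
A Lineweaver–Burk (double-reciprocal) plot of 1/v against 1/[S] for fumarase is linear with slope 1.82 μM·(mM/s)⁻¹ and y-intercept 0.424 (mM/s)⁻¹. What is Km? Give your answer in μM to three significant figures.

4.29 μM

y-intercept = 1/Vmax ⇒ Vmax = 2.36 mM/s; slope = Km/Vmax ⇒ Km = slope × Vmax.
Km = 1.82 × 2.36 = 4.29 μM.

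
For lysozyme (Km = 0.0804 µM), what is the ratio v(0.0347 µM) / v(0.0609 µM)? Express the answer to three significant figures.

Since Vmax cancels, v₂/v₁ = [S]₂(Km+[S]₁) / [S]₁(Km+[S]₂).
= 0.0347×(0.0804+0.0609) / (0.0609×(0.0804+0.0347)) = 0.004903/0.007010 = 0.699.

0.699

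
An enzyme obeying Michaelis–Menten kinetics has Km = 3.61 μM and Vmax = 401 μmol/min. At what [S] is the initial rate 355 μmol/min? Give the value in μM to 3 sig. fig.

Rearranging v = Vmax[S]/(Km+[S]) gives [S] = Km·v/(Vmax − v).
[S] = 3.61 × 355 / (401 − 355) = 1282/46.00 = 27.9 μM.

27.9 μM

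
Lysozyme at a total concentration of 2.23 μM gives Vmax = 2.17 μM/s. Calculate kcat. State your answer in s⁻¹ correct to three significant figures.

kcat = Vmax/[E]total = 2.17 μM/s / 2.23 μM = 0.973 s⁻¹.

0.973 s⁻¹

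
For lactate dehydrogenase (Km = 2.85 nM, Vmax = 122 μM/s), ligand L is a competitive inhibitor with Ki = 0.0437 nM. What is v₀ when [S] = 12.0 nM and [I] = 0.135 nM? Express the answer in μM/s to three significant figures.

61.9 μM/s

With α = 1 + [I]/Ki = 1 + 0.135/0.0437 = 4.089, the competitive rate law is v = Vmax[S] / (αKm + [S]).
v = 122×12.0 / (4.089×2.85 + 12.0) = 1464/23.65 = 61.9 μM/s.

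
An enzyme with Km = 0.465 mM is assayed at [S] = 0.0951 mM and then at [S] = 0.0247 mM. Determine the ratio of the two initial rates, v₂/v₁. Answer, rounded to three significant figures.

0.297

Since Vmax cancels, v₂/v₁ = [S]₂(Km+[S]₁) / [S]₁(Km+[S]₂).
= 0.0247×(0.465+0.0951) / (0.0951×(0.465+0.0247)) = 0.01383/0.04657 = 0.297.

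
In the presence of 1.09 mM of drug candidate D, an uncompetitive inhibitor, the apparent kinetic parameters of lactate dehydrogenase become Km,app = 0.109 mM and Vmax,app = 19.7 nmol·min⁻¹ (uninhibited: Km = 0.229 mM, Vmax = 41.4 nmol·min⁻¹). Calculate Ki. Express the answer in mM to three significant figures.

Uncompetitive: Vmax,app = Vmax/α (and Km,app = Km/α) with α = 1 + [I]/Ki.
α = Vmax/Vmax,app = 41.4/19.7 = 2.102.
Ki = [I]/(α − 1) = 1.09/1.102 = 0.990 mM.

0.990 mM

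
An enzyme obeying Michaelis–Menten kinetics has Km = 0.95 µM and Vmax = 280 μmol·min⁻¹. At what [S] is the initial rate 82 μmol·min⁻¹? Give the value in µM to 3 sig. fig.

0.393 µM

Rearranging v = Vmax[S]/(Km+[S]) gives [S] = Km·v/(Vmax − v).
[S] = 0.95 × 82 / (280 − 82) = 77.90/198.0 = 0.393 µM.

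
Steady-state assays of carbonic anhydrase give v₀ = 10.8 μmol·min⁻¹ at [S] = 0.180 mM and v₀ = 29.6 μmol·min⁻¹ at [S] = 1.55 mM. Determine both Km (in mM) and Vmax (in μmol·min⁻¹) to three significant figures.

From v = Vmax[S]/(Km+[S]), each point gives Vmax = v(Km+[S])/[S].
Equating: 10.8(Km+0.180)/0.180 = 29.6(Km+1.55)/1.55.
60.00·Km + 10.8 = 19.10·Km + 29.6, so (60.00 − 19.10)·Km = 29.6 − 10.8.
Km = 18.80/40.90 = 0.460 mM; then Vmax = 10.8(0.460+0.180)/0.180 = 38.4 μmol·min⁻¹.

Km = 0.460 mM; Vmax = 38.4 μmol·min⁻¹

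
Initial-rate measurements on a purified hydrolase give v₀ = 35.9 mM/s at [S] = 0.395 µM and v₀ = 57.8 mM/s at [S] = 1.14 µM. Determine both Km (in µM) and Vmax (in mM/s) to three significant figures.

Km = 0.545 µM; Vmax = 85.4 mM/s

From v = Vmax[S]/(Km+[S]), each point gives Vmax = v(Km+[S])/[S].
Equating: 35.9(Km+0.395)/0.395 = 57.8(Km+1.14)/1.14.
90.89·Km + 35.9 = 50.70·Km + 57.8, so (90.89 − 50.70)·Km = 57.8 − 35.9.
Km = 21.90/40.18 = 0.545 µM; then Vmax = 35.9(0.545+0.395)/0.395 = 85.4 mM/s.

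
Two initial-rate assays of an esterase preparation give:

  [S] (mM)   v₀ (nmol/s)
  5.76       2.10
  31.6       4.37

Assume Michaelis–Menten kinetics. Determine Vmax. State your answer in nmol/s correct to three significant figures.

In reciprocal form, 1/v = (Km/Vmax)·(1/[S]) + 1/Vmax. The two points give (1/[S], 1/v) = (0.1736, 0.4762) and (0.03165, 0.2288).
Slope = (0.4762 − 0.2288)/(0.1736 − 0.03165) = 1.742; intercept = 0.4762 − 1.742×0.1736 = 0.1737.
Vmax = 1/intercept = 5.76 nmol/s; Km = slope × Vmax = 1.742 × 5.76 = 10.0 mM.

5.76 nmol/s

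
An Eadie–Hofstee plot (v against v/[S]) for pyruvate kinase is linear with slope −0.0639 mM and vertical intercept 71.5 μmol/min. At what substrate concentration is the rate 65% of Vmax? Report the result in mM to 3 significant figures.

The Eadie–Hofstee slope gives Km = 0.0639 mM (slope = −Km).
v/Vmax = [S]/(Km+[S]) = 0.65 ⇒ [S] = Km·0.65/(1−0.65) = 0.0639 × 1.857 = 0.119 mM.

0.119 mM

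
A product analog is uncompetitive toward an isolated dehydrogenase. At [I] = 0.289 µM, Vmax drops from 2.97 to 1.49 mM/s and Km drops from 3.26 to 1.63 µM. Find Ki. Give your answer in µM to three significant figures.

Uncompetitive: Vmax,app = Vmax/α (and Km,app = Km/α) with α = 1 + [I]/Ki.
α = Vmax/Vmax,app = 2.97/1.49 = 1.993.
Ki = [I]/(α − 1) = 0.289/0.9933 = 0.291 µM.

0.291 µM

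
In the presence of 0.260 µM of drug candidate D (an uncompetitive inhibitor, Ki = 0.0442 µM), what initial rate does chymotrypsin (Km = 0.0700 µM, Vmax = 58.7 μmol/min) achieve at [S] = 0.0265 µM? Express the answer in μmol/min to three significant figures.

6.16 μmol/min

α = 1 + [I]/Ki = 1 + 0.260/0.0442 = 6.882.
For an uncompetitive inhibitor, both parameters are divided by α, giving Vmax/α and Km/α: Km,app = 0.0102 µM, Vmax,app = 8.53 μmol/min.
v = Vmax,app·[S]/(Km,app + [S]) = 8.53 × 0.0265/(0.0102 + 0.0265) = 6.16 μmol/min.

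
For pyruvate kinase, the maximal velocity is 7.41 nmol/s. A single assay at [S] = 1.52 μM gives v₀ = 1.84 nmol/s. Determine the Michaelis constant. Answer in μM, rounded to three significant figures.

4.60 μM

v/Vmax = 1.84/7.41 = 0.2483 = [S]/(Km+[S]).
So Km + [S] = [S]/0.2483 = 6.121 μM, giving Km = 6.121 − 1.52 = 4.60 μM.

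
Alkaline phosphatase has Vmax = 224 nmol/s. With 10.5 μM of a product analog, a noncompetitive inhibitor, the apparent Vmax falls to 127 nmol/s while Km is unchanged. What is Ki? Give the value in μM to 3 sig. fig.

Noncompetitive: Vmax,app = Vmax/α with α = 1 + [I]/Ki.
α = Vmax/Vmax,app = 224/127 = 1.764.
Ki = [I]/(α − 1) = 10.5/0.7638 = 13.7 μM.

13.7 μM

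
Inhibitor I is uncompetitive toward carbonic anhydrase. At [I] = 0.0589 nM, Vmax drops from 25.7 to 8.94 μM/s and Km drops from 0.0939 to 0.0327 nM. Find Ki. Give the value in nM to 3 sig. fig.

0.0314 nM

Uncompetitive: Vmax,app = Vmax/α (and Km,app = Km/α) with α = 1 + [I]/Ki.
α = Vmax/Vmax,app = 25.7/8.94 = 2.875.
Ki = [I]/(α − 1) = 0.0589/1.875 = 0.0314 nM.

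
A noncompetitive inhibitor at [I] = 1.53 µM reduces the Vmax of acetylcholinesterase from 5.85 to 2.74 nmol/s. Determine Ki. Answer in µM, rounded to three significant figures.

Noncompetitive: Vmax,app = Vmax/α with α = 1 + [I]/Ki.
α = Vmax/Vmax,app = 5.85/2.74 = 2.135.
Since α = 1 + [I]/Ki, [I]/Ki = 2.135 − 1 = 1.135 and Ki = 1.53/1.135 = 1.35 µM.

1.35 µM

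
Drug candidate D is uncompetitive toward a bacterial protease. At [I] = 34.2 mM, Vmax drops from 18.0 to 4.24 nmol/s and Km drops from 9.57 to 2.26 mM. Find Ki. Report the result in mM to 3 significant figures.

10.5 mM

Uncompetitive: Vmax,app = Vmax/α (and Km,app = Km/α) with α = 1 + [I]/Ki.
α = Vmax/Vmax,app = 18.0/4.24 = 4.245.
Ki = [I]/(α − 1) = 34.2/3.245 = 10.5 mM.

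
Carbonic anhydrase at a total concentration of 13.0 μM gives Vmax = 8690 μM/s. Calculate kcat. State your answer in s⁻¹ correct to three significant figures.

668 s⁻¹

kcat = Vmax/[E]total = 8690 μM/s / 13.0 μM = 668 s⁻¹.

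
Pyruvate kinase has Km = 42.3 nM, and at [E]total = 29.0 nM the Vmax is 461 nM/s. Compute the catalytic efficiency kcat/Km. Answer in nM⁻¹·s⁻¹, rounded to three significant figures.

kcat = Vmax/[E]total = 461/29.0 = 15.9 s⁻¹.
kcat/Km = 15.9/42.3 = 0.376 nM⁻¹·s⁻¹.

0.376 nM⁻¹·s⁻¹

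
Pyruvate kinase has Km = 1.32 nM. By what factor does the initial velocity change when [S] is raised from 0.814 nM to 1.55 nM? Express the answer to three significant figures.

1.42

The fractional saturations are [S]/(Km+[S]) = 0.814/2.134 = 0.3814 and 1.55/2.870 = 0.5401.
v₂/v₁ is just their ratio: 0.5401/0.3814 = 1.42.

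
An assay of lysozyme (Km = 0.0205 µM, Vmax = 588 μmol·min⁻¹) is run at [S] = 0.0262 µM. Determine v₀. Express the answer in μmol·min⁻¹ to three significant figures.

[S]/(Km+[S]) = 0.0262/0.04670 = 0.5610, the fractional saturation.
v = 0.5610 × Vmax = 0.5610 × 588 = 330 μmol·min⁻¹.

330 μmol·min⁻¹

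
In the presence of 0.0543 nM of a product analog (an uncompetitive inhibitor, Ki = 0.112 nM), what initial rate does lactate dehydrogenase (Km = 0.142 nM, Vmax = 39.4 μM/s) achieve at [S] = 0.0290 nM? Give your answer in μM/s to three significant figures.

α = 1 + [I]/Ki = 1 + 0.0543/0.112 = 1.485.
For an uncompetitive inhibitor, both parameters are divided by α, giving Vmax/α and Km/α: Km,app = 0.0956 nM, Vmax,app = 26.5 μM/s.
v = Vmax,app·[S]/(Km,app + [S]) = 26.5 × 0.0290/(0.0956 + 0.0290) = 6.17 μM/s.

6.17 μM/s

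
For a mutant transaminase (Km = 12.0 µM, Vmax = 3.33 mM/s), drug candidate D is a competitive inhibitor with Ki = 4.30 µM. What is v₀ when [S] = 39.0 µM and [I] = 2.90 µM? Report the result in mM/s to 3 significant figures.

α = 1 + [I]/Ki = 1 + 2.90/4.30 = 1.674.
For a competitive inhibitor, Vmax is unchanged and the apparent Km becomes α·Km: Km,app = 20.1 µM, Vmax,app = 3.33 mM/s.
v = Vmax,app·[S]/(Km,app + [S]) = 3.33 × 39.0/(20.1 + 39.0) = 2.20 mM/s.

2.20 mM/s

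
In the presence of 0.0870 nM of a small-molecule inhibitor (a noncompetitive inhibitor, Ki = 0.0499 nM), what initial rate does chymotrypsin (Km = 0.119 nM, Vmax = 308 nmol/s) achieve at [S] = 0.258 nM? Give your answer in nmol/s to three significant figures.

With α = 1 + [I]/Ki = 1 + 0.0870/0.0499 = 2.743, the noncompetitive rate law is v = (Vmax/α)·[S] / (Km + [S]).
v = (308/2.743)×0.258 / (0.119 + 0.258) = 28.96/0.3770 = 76.8 nmol/s.

76.8 nmol/s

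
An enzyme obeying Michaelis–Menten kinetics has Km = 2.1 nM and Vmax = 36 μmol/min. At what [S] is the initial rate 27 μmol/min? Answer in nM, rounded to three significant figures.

6.30 nM

The required fractional saturation is v/Vmax = 27/36 = 0.7500.
Then [S]/(Km+[S]) = 0.7500 ⇒ [S] = 2.1 × 0.7500/(1 − 0.7500) = 6.30 nM.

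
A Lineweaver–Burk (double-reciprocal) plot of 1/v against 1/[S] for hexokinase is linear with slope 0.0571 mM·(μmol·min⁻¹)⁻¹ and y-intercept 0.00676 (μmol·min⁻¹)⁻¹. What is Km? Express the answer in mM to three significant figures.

y-intercept = 1/Vmax ⇒ Vmax = 148 μmol·min⁻¹; slope = Km/Vmax ⇒ Km = slope × Vmax.
Km = 0.0571 × 148 = 8.45 mM.

8.45 mM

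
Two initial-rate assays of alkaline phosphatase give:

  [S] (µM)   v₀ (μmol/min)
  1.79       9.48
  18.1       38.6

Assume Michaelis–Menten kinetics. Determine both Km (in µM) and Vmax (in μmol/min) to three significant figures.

From v = Vmax[S]/(Km+[S]), each point gives Vmax = v(Km+[S])/[S].
Equating: 9.48(Km+1.79)/1.79 = 38.6(Km+18.1)/18.1.
5.296·Km + 9.48 = 2.133·Km + 38.6, so (5.296 − 2.133)·Km = 38.6 − 9.48.
Km = 29.12/3.163 = 9.21 µM; then Vmax = 9.48(9.21+1.79)/1.79 = 58.2 μmol/min.

Km = 9.21 µM; Vmax = 58.2 μmol/min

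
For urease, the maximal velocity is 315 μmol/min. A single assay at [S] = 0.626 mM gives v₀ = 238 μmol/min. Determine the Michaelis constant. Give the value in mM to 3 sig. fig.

0.203 mM

v/Vmax = 238/315 = 0.7556 = [S]/(Km+[S]).
So Km + [S] = [S]/0.7556 = 0.8285 mM, giving Km = 0.8285 − 0.626 = 0.203 mM.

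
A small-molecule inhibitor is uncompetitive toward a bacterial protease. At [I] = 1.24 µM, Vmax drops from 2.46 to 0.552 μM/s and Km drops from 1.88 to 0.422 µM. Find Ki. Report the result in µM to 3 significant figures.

Uncompetitive: Vmax,app = Vmax/α (and Km,app = Km/α) with α = 1 + [I]/Ki.
α = Vmax/Vmax,app = 2.46/0.552 = 4.457.
Since α = 1 + [I]/Ki, [I]/Ki = 4.457 − 1 = 3.457 and Ki = 1.24/3.457 = 0.359 µM.

0.359 µM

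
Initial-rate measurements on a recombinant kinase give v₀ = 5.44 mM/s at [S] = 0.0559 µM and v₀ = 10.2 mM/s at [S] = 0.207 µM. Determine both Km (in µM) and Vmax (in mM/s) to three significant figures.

Km = 0.0991 µM; Vmax = 15.1 mM/s

In reciprocal form, 1/v = (Km/Vmax)·(1/[S]) + 1/Vmax. The two points give (1/[S], 1/v) = (17.89, 0.1838) and (4.831, 0.09804).
Slope = (0.1838 − 0.09804)/(17.89 − 4.831) = 0.006569; intercept = 0.1838 − 0.006569×17.89 = 0.06630.
Vmax = 1/intercept = 15.1 mM/s; Km = slope × Vmax = 0.006569 × 15.1 = 0.0991 µM.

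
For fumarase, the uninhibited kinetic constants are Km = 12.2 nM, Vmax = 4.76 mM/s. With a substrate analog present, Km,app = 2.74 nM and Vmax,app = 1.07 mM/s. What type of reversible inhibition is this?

Both Km and Vmax decrease by the same factor (~4.45-fold) — characteristic of uncompetitive inhibition.

uncompetitive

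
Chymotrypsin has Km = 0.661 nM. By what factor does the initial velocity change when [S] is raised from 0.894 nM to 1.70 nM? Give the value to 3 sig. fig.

1.25

The fractional saturations are [S]/(Km+[S]) = 0.894/1.555 = 0.5749 and 1.70/2.361 = 0.7200.
v₂/v₁ is just their ratio: 0.7200/0.5749 = 1.25.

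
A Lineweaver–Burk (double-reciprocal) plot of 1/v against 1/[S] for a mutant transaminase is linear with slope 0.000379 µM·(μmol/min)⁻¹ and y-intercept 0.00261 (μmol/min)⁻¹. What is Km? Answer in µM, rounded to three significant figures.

y-intercept = 1/Vmax ⇒ Vmax = 383 μmol/min; slope = Km/Vmax ⇒ Km = slope × Vmax.
Km = 0.000379 × 383 = 0.145 µM.

0.145 µM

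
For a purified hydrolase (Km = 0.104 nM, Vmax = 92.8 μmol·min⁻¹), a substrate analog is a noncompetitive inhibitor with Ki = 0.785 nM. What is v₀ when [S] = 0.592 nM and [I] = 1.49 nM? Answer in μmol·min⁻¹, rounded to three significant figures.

27.2 μmol·min⁻¹

α = 1 + [I]/Ki = 1 + 1.49/0.785 = 2.898.
For a noncompetitive inhibitor, Vmax is reduced to Vmax/α while Km is unchanged: Km,app = 0.104 nM, Vmax,app = 32.0 μmol·min⁻¹.
v = Vmax,app·[S]/(Km,app + [S]) = 32.0 × 0.592/(0.104 + 0.592) = 27.2 μmol·min⁻¹.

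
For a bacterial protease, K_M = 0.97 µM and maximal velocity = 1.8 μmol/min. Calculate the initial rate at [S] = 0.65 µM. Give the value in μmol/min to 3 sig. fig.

v = Vmax·[S]/(Km + [S]) = 1.8 × 0.65 / (0.97 + 0.65)
  = 1.170 / 1.620 = 0.722 μmol/min.

0.722 μmol/min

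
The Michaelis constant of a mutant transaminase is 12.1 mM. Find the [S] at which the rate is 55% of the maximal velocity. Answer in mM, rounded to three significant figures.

14.8 mM

v/Vmax = [S]/(Km+[S]) = 0.55, so [S] = Km·0.55/(1 − 0.55) = 12.1 × 1.222.
[S] = 14.8 mM.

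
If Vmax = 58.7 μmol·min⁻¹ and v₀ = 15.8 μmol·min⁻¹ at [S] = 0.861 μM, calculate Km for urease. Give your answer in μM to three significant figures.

2.34 μM

v/Vmax = 15.8/58.7 = 0.2692 = [S]/(Km+[S]).
So Km + [S] = [S]/0.2692 = 3.199 μM, giving Km = 3.199 − 0.861 = 2.34 μM.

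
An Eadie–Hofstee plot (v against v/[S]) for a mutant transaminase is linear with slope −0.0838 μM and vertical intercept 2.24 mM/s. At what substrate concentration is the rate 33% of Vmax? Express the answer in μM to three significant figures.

The Eadie–Hofstee slope gives Km = 0.0838 μM (slope = −Km).
v/Vmax = [S]/(Km+[S]) = 0.33 ⇒ [S] = Km·0.33/(1−0.33) = 0.0838 × 0.4925 = 0.0413 μM.

0.0413 μM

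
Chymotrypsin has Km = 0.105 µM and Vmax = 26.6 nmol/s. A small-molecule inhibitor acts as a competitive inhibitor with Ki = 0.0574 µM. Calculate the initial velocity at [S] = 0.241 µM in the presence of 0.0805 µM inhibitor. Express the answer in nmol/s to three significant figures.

α = 1 + [I]/Ki = 1 + 0.0805/0.0574 = 2.402.
For a competitive inhibitor, Vmax is unchanged and the apparent Km becomes α·Km: Km,app = 0.252 µM, Vmax,app = 26.6 nmol/s.
v = Vmax,app·[S]/(Km,app + [S]) = 26.6 × 0.241/(0.252 + 0.241) = 13.0 nmol/s.

13.0 nmol/s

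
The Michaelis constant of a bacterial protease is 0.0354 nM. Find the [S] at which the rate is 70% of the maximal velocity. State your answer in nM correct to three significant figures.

0.0826 nM

v/Vmax = [S]/(Km+[S]) = 0.7, so [S] = Km·0.7/(1 − 0.7) = 0.0354 × 2.333.
[S] = 0.0826 nM.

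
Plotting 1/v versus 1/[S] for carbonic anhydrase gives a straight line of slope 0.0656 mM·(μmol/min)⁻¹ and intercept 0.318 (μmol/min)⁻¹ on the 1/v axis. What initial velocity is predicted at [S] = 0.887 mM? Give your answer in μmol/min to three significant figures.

The y-intercept is 1/Vmax, so Vmax = 1/0.318 = 3.14 μmol/min.
The slope is Km/Vmax, so Km = 0.0656 × 3.14 = 0.206 mM.
Then v = 3.14 × 0.887/(0.206 + 0.887) = 2.55 μmol/min.

2.55 μmol/min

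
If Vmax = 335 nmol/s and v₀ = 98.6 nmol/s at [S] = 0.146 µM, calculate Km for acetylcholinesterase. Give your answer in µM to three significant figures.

From v = Vmax[S]/(Km+[S]), Km = [S](Vmax − v)/v.
Km = 0.146 × (335 − 98.6) / 98.6 = 34.51/98.6 = 0.350 µM.

0.350 µM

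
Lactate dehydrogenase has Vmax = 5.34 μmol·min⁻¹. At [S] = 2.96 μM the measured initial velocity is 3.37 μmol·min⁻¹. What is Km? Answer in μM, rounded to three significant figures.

1.73 μM

v/Vmax = 3.37/5.34 = 0.6311 = [S]/(Km+[S]).
So Km + [S] = [S]/0.6311 = 4.690 μM, giving Km = 4.690 − 2.96 = 1.73 μM.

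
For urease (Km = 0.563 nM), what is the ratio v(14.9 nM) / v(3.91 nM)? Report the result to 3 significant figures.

Since Vmax cancels, v₂/v₁ = [S]₂(Km+[S]₁) / [S]₁(Km+[S]₂).
= 14.9×(0.563+3.91) / (3.91×(0.563+14.9)) = 66.65/60.46 = 1.10.

1.10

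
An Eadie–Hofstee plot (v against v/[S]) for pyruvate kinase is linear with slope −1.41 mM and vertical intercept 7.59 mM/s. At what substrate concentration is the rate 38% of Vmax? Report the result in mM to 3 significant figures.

0.864 mM

The Eadie–Hofstee slope gives Km = 1.41 mM (slope = −Km).
v/Vmax = [S]/(Km+[S]) = 0.38 ⇒ [S] = Km·0.38/(1−0.38) = 1.41 × 0.6129 = 0.864 mM.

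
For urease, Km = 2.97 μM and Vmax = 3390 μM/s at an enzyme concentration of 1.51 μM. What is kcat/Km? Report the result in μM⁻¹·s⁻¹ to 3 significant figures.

kcat = Vmax/[E]total = 3390/1.51 = 2250 s⁻¹.
kcat/Km = 2250/2.97 = 756 μM⁻¹·s⁻¹.

756 μM⁻¹·s⁻¹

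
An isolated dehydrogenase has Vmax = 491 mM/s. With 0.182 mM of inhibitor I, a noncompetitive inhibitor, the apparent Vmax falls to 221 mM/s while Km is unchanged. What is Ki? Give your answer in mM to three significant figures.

0.149 mM

Noncompetitive: Vmax,app = Vmax/α with α = 1 + [I]/Ki.
α = Vmax/Vmax,app = 491/221 = 2.222.
Ki = [I]/(α − 1) = 0.182/1.222 = 0.149 mM.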